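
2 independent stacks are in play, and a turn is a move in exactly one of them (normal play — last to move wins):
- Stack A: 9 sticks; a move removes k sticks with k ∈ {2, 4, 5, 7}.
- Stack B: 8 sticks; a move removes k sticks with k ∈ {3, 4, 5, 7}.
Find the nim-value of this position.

Grundy values for stack A (subtraction set {2, 4, 5, 7}):
g(0) = mex{} = 0
g(1) = mex{} = 0
g(2) = mex{0} = 1
g(3) = mex{0} = 1
g(4) = mex{0,1} = 2
g(5) = mex{0,1} = 2
g(6) = mex{0,1,2} = 3
g(7) = mex{0,1,2} = 3
g(8) = mex{0,1,2,3} = 4
g(9) = mex{1,2,3} = 0
So g(9) = 0.
Grundy values for stack B (subtraction set {3, 4, 5, 7}):
k:     0  1  2  3  4  5  6  7  8
g(k):  0  0  0  1  1  1  2  2  2
So g(8) = 2.
The value of a disjunctive sum is the nim-sum of the parts.
Combined value = 0 ⊕ 2 = 2.

2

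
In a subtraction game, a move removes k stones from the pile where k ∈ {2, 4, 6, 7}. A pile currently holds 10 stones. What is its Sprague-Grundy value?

Compute g(0), g(1), … for moves {2, 4, 6, 7}:
g(0) = mex{} = 0
g(1) = mex{} = 0
g(2) = mex{0} = 1
g(3) = mex{0} = 1
g(4) = mex{0,1} = 2
g(5) = mex{0,1} = 2
g(6) = mex{0,1,2} = 3
g(7) = mex{0,1,2} = 3
g(8) = mex{0,1,2,3} = 4
g(9) = mex{1,2,3} = 0
g(10) = mex{1,2,3,4} = 0
So g(10) = 0.

0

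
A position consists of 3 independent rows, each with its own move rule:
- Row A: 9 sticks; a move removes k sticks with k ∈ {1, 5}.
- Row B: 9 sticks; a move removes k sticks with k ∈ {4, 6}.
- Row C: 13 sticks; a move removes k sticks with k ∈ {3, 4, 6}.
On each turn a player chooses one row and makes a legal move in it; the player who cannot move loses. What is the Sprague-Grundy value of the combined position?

For row A, compute g(0), g(1), … with moves {1, 5}:
k:     0  1  2  3  4  5  6  7  8  9
g(k):  0  1  0  1  0  1  0  1  0  1
So g(9) = 1.
Build the Grundy sequence for row B with g(k) = mex{g(k−s) : s ∈ {4, 6}, s ≤ k}:
g(0) = mex{} = 0
g(1) = mex{} = 0
g(2) = mex{} = 0
g(3) = mex{} = 0
g(4) = mex{0} = 1
g(5) = mex{0} = 1
g(6) = mex{0} = 1
g(7) = mex{0} = 1
g(8) = mex{0,1} = 2
g(9) = mex{0,1} = 2
So g(9) = 2.
Grundy values for row C (subtraction set {3, 4, 6}):
k:     0  1  2  3  4  5  6  7  8  9 10 11 12 13
g(k):  0  0  0  1  1  1  2  2  2  0  0  0  1  1
So g(13) = 1.
The value of a disjunctive sum is the nim-sum of the parts.
Combined value = 1 ⊕ 2 ⊕ 1 = 2.

2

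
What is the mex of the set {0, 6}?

0 is in the set but 1 is not, so the mex is 1.

1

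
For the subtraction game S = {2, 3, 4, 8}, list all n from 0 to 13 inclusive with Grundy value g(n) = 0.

0, 1, 6, 7, 12, 13

Build the Grundy sequence with g(k) = mex{g(k−s) : s ∈ {2, 3, 4, 8}, s ≤ k}:
k:     0  1  2  3  4  5  6  7  8  9 10 11 12 13
g(k):  0  0  1  1  2  2  0  0  1  1  2  2  0  0
The P-positions (g = 0) in 0..13 are 0, 1, 6, 7, 12, 13.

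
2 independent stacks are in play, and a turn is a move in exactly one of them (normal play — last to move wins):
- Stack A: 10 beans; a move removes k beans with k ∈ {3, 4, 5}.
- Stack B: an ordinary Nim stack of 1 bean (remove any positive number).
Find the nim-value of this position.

1

Build the Grundy sequence for stack A with g(k) = mex{g(k−s) : s ∈ {3, 4, 5}, s ≤ k}:
g(0) = mex{} = 0
g(1) = mex{} = 0
g(2) = mex{} = 0
g(3) = mex{0} = 1
g(4) = mex{0} = 1
g(5) = mex{0} = 1
g(6) = mex{0,1} = 2
g(7) = mex{0,1} = 2
g(8) = mex{1} = 0
g(9) = mex{1,2} = 0
g(10) = mex{1,2} = 0
So g(10) = 0.
Stack B is a plain Nim stack of size 1, so its Grundy value is 1.
The value of a disjunctive sum is the nim-sum of the parts.
Combined value = 0 XOR 1 = 1.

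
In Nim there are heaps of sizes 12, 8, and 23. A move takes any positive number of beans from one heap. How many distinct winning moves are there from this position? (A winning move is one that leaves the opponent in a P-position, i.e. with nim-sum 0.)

1

Nim-sum: 12 ⊕ 8 ⊕ 23 = 19.
The overall nim-sum is X = 19. A heap of size p has a winning move iff p XOR X < p (reduce it to p XOR X).
  12: 12 XOR 19 = 31 ≥ 12 — no move.
  8: 8 XOR 19 = 27 ≥ 8 — no move.
  23: 23 XOR 19 = 4 < 23 — winning move (to 4).
That gives 1 winning move.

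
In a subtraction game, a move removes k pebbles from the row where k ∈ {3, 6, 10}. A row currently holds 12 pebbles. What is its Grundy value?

Build the Grundy sequence with g(k) = mex{g(k−s) : s ∈ {3, 6, 10}, s ≤ k}:
k:     0  1  2  3  4  5  6  7  8  9 10 11 12
g(k):  0  0  0  1  1  1  2  2  2  0  3  3  1
So g(12) = 1.

1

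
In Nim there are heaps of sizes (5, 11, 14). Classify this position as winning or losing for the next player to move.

Losing position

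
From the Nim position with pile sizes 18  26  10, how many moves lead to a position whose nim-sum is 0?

3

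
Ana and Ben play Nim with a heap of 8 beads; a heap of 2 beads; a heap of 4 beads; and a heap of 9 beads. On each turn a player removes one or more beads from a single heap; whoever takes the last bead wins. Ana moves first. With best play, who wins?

Ana wins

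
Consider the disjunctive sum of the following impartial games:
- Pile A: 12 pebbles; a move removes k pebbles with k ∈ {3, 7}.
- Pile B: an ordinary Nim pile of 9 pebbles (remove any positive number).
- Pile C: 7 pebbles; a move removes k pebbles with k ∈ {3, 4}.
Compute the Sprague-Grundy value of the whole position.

For pile A, compute g(0), g(1), … with moves {3, 7}:
k:     0  1  2  3  4  5  6  7  8  9 10 11 12
g(k):  0  0  0  1  1  1  0  2  2  1  0  0  0
So g(12) = 0.
Pile B is a plain Nim pile of size 9, so its Grundy value is 9.
Build the Grundy sequence for pile C with g(k) = mex{g(k−s) : s ∈ {3, 4}, s ≤ k}:
g(0) = mex{} = 0
g(1) = mex{} = 0
g(2) = mex{} = 0
g(3) = mex{0} = 1
g(4) = mex{0} = 1
g(5) = mex{0} = 1
g(6) = mex{0,1} = 2
g(7) = mex{1} = 0
So g(7) = 0.
The value of a disjunctive sum is the nim-sum of the parts.
Combined value = 0 XOR 9 XOR 0 = 9.

9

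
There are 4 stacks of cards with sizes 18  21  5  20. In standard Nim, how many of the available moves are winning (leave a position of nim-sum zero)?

Compute the nim-sum pairwise:
18 XOR 21 = 7
7 XOR 5 = 2
2 XOR 20 = 22
The overall nim-sum is X = 22. A stack of size p has a winning move iff p XOR X < p (reduce it to p XOR X).
  18: 18 XOR 22 = 4 < 18 — winning move (to 4).
  21: 21 XOR 22 = 3 < 21 — winning move (to 3).
  5: 5 XOR 22 = 19 ≥ 5 — no move.
  20: 20 XOR 22 = 2 < 20 — winning move (to 2).
That gives 3 winning moves.

3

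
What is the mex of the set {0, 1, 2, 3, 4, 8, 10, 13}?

The values 0, 1, 2, 3, 4 are all present; 5 is the first non-negative integer missing from the set.

5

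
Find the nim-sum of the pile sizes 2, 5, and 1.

6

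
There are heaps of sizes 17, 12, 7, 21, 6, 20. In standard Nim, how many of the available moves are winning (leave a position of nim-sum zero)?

Write each in binary and XOR column by column:
  10001  (17)
  01100  (12)
  00111  (7)
  10101  (21)
  00110  (6)
  10100  (20)
  -----
  11101  (29)
The overall nim-sum is X = 29. A heap of size p has a winning move iff p XOR X < p (reduce it to p XOR X).
  17: 17 XOR 29 = 12 < 17 — winning move (to 12).
  12: 12 XOR 29 = 17 ≥ 12 — no move.
  7: 7 XOR 29 = 26 ≥ 7 — no move.
  21: 21 XOR 29 = 8 < 21 — winning move (to 8).
  6: 6 XOR 29 = 27 ≥ 6 — no move.
  20: 20 XOR 29 = 9 < 20 — winning move (to 9).
That gives 3 winning moves.

3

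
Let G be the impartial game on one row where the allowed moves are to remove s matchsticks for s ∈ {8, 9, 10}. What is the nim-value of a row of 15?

1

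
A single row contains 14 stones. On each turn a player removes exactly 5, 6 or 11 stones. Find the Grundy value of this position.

2

Grundy values for subtraction set {5, 6, 11}:
g(0) = mex{} = 0
g(1) = mex{} = 0
g(2) = mex{} = 0
g(3) = mex{} = 0
g(4) = mex{} = 0
g(5) = mex{0} = 1
g(6) = mex{0} = 1
g(7) = mex{0} = 1
g(8) = mex{0} = 1
g(9) = mex{0} = 1
g(10) = mex{0,1} = 2
g(11) = mex{0,1} = 2
g(12) = mex{0,1} = 2
g(13) = mex{0,1} = 2
g(14) = mex{0,1} = 2
So g(14) = 2.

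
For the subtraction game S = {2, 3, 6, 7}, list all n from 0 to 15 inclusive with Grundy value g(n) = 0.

Compute g(0), g(1), … for moves {2, 3, 6, 7}:
k:     0  1  2  3  4  5  6  7  8  9 10 11 12 13 14 15
g(k):  0  0  1  1  2  0  3  1  2  0  0  1  1  2  0  3
The P-positions (g = 0) in 0..15 are 0, 1, 5, 9, 10, 14.

0, 1, 5, 9, 10, 14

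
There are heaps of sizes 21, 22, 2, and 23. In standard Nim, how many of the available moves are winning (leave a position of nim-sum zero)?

Write each in binary and XOR column by column:
  10101  (21)
  10110  (22)
  00010  (2)
  10111  (23)
  -----
  10110  (22)
The overall nim-sum is X = 22. A heap of size p has a winning move iff p XOR X < p (reduce it to p XOR X).
  21: 21 XOR 22 = 3 < 21 — winning move (to 3).
  22: 22 XOR 22 = 0 < 22 — winning move (to 0).
  2: 2 XOR 22 = 20 ≥ 2 — no move.
  23: 23 XOR 22 = 1 < 23 — winning move (to 1).
That gives 3 winning moves.

3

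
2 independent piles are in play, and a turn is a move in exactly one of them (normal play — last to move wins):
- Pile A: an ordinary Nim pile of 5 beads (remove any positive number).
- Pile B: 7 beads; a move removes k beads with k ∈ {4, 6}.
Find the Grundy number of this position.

Pile A is a plain Nim pile of size 5, so its Grundy value is 5.
For pile B, compute g(0), g(1), … with moves {4, 6}:
g(0) = mex{} = 0
g(1) = mex{} = 0
g(2) = mex{} = 0
g(3) = mex{} = 0
g(4) = mex{0} = 1
g(5) = mex{0} = 1
g(6) = mex{0} = 1
g(7) = mex{0} = 1
So g(7) = 1.
The value of a disjunctive sum is the nim-sum of the parts.
Combined value = 5 XOR 1 = 4.

4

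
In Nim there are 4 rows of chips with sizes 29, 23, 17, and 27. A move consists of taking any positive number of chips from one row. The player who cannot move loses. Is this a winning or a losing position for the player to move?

Losing position

Nim-sum: 29 XOR 23 XOR 17 XOR 27 = 0.
The nim-sum is 0, so this is a P-position: the player to move is in a losing position under optimal play.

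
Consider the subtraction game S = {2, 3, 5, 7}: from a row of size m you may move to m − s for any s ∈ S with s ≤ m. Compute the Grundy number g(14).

2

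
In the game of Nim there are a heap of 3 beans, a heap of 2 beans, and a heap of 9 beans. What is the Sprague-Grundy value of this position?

8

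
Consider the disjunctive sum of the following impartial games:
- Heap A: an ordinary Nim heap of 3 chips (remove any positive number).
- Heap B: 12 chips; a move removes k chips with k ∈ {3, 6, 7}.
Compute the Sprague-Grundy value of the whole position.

3

Heap A is a plain Nim heap of size 3, so its Grundy value is 3.
For heap B, compute g(0), g(1), … with moves {3, 6, 7}:
g(0) = mex{} = 0
g(1) = mex{} = 0
g(2) = mex{} = 0
g(3) = mex{0} = 1
g(4) = mex{0} = 1
g(5) = mex{0} = 1
g(6) = mex{0,1} = 2
g(7) = mex{0,1} = 2
g(8) = mex{0,1} = 2
g(9) = mex{0,1,2} = 3
g(10) = mex{1,2} = 0
g(11) = mex{1,2} = 0
g(12) = mex{1,2,3} = 0
So g(12) = 0.
By the Sprague-Grundy theorem, the Grundy value of a sum of independent games is the XOR of the component values.
Combined value = 3 ⊕ 0 = 3.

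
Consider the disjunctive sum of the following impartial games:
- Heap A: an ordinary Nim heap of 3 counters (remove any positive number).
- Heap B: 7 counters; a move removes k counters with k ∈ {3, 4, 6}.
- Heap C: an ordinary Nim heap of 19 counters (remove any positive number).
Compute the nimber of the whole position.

18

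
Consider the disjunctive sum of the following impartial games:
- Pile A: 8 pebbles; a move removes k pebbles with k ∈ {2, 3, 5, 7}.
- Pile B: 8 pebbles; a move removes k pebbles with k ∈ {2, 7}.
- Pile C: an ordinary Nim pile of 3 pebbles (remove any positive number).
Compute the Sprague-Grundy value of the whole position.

5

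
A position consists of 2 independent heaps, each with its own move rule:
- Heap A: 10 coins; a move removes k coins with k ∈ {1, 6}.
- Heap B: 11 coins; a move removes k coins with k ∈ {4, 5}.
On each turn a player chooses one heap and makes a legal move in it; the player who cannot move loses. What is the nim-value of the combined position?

1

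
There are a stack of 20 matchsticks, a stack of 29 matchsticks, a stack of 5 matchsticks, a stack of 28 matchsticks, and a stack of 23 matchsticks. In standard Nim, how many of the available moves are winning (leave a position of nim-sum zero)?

Compute the nim-sum pairwise:
20 XOR 29 = 9
9 XOR 5 = 12
12 XOR 28 = 16
16 XOR 23 = 7
The overall nim-sum is X = 7. A stack of size p has a winning move iff p XOR X < p (reduce it to p XOR X).
  20: 20 XOR 7 = 19 < 20 — winning move (to 19).
  29: 29 XOR 7 = 26 < 29 — winning move (to 26).
  5: 5 XOR 7 = 2 < 5 — winning move (to 2).
  28: 28 XOR 7 = 27 < 28 — winning move (to 27).
  23: 23 XOR 7 = 16 < 23 — winning move (to 16).
That gives 5 winning moves.

5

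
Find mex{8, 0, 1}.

2

The values 0, 1 are all present; 2 is the first non-negative integer missing from the set.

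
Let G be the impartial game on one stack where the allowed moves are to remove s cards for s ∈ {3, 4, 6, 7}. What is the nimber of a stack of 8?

2

Build the Grundy sequence with g(k) = mex{g(k−s) : s ∈ {3, 4, 6, 7}, s ≤ k}:
g(0) = mex{} = 0
g(1) = mex{} = 0
g(2) = mex{} = 0
g(3) = mex{0} = 1
g(4) = mex{0} = 1
g(5) = mex{0} = 1
g(6) = mex{0,1} = 2
g(7) = mex{0,1} = 2
g(8) = mex{0,1} = 2
So g(8) = 2.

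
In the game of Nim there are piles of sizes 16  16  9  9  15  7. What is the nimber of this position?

8

Nim-sum: 16 XOR 16 XOR 9 XOR 9 XOR 15 XOR 7 = 8.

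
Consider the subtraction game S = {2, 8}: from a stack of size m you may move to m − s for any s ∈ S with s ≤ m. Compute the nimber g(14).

Grundy values for subtraction set {2, 8}:
k:     0  1  2  3  4  5  6  7  8  9 10 11 12 13 14
g(k):  0  0  1  1  0  0  1  1  2  2  0  0  1  1  0
So g(14) = 0.

0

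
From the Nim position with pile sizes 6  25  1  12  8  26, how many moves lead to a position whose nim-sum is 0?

Write each in binary and XOR column by column:
  00110  (6)
  11001  (25)
  00001  (1)
  01100  (12)
  01000  (8)
  11010  (26)
  -----
  00000  (0)
The nim-sum is already 0, so every move leaves a nonzero nim-sum — there are no winning moves.

0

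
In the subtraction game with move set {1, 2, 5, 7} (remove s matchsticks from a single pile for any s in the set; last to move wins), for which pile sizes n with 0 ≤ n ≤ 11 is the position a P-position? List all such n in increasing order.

Grundy values for subtraction set {1, 2, 5, 7}:
k:     0  1  2  3  4  5  6  7  8  9 10 11
g(k):  0  1  2  0  1  2  0  1  2  0  1  2
The P-positions (g = 0) in 0..11 are 0, 3, 6, 9.

0, 3, 6, 9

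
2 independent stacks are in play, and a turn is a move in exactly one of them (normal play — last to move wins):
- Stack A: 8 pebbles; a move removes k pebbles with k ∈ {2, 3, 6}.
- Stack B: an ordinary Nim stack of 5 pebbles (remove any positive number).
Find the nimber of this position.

7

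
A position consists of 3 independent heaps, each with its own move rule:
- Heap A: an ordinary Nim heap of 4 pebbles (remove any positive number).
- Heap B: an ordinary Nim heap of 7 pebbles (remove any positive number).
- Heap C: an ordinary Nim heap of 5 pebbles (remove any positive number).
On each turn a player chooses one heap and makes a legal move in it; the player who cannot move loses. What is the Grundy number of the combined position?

Heap A is a plain Nim heap of size 4, so its Grundy value is 4.
Heap B is a plain Nim heap of size 7, so its Grundy value is 7.
Heap C is a plain Nim heap of size 5, so its Grundy value is 5.
The value of a disjunctive sum is the nim-sum of the parts.
Combined value = 4 XOR 7 XOR 5 = 6.

6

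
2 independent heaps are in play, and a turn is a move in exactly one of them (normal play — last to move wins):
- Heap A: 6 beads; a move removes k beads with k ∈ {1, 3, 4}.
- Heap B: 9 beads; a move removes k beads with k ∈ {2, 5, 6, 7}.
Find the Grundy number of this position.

Grundy values for heap A (subtraction set {1, 3, 4}):
g(0) = mex{} = 0
g(1) = mex{0} = 1
g(2) = mex{1} = 0
g(3) = mex{0} = 1
g(4) = mex{0,1} = 2
g(5) = mex{0,1,2} = 3
g(6) = mex{0,1,3} = 2
So g(6) = 2.
Grundy values for heap B (subtraction set {2, 5, 6, 7}):
g(0) = mex{} = 0
g(1) = mex{} = 0
g(2) = mex{0} = 1
g(3) = mex{0} = 1
g(4) = mex{1} = 0
g(5) = mex{0,1} = 2
g(6) = mex{0} = 1
g(7) = mex{0,1,2} = 3
g(8) = mex{0,1} = 2
g(9) = mex{0,1,3} = 2
So g(9) = 2.
The value of a disjunctive sum is the nim-sum of the parts.
Combined value = 2 ⊕ 2 = 0.

0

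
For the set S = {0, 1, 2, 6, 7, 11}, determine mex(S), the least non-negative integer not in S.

3

The values 0, 1, 2 are all present; 3 is the first non-negative integer missing from the set.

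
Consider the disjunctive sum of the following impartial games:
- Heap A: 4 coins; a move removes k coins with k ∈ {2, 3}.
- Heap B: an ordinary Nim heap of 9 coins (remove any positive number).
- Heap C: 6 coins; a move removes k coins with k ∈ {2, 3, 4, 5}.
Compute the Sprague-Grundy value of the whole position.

Build the Grundy sequence for heap A with g(k) = mex{g(k−s) : s ∈ {2, 3}, s ≤ k}:
k:     0  1  2  3  4
g(k):  0  0  1  1  2
So g(4) = 2.
Heap B is a plain Nim heap of size 9, so its Grundy value is 9.
Grundy values for heap C (subtraction set {2, 3, 4, 5}):
g(0) = mex{} = 0
g(1) = mex{} = 0
g(2) = mex{0} = 1
g(3) = mex{0} = 1
g(4) = mex{0,1} = 2
g(5) = mex{0,1} = 2
g(6) = mex{0,1,2} = 3
So g(6) = 3.
The value of a disjunctive sum is the nim-sum of the parts.
Combined value = 2 XOR 9 XOR 3 = 8.

8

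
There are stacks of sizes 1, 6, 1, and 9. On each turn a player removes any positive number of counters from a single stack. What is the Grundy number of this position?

Compute the nim-sum pairwise:
1 ^ 6 = 7
7 ^ 1 = 6
6 ^ 9 = 15

15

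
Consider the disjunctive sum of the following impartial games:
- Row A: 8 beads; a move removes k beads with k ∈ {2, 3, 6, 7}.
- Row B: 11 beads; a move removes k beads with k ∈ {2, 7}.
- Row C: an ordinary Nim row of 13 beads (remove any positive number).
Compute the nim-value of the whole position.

14

Build the Grundy sequence for row A with g(k) = mex{g(k−s) : s ∈ {2, 3, 6, 7}, s ≤ k}:
g(0) = mex{} = 0
g(1) = mex{} = 0
g(2) = mex{0} = 1
g(3) = mex{0} = 1
g(4) = mex{0,1} = 2
g(5) = mex{1} = 0
g(6) = mex{0,1,2} = 3
g(7) = mex{0,2} = 1
g(8) = mex{0,1,3} = 2
So g(8) = 2.
For row B, compute g(0), g(1), … with moves {2, 7}:
g(0) = mex{} = 0
g(1) = mex{} = 0
g(2) = mex{0} = 1
g(3) = mex{0} = 1
g(4) = mex{1} = 0
g(5) = mex{1} = 0
g(6) = mex{0} = 1
g(7) = mex{0} = 1
g(8) = mex{0,1} = 2
g(9) = mex{1} = 0
g(10) = mex{1,2} = 0
g(11) = mex{0} = 1
So g(11) = 1.
Row C is a plain Nim row of size 13, so its Grundy value is 13.
The value of a disjunctive sum is the nim-sum of the parts.
Combined value = 2 ⊕ 1 ⊕ 13 = 14.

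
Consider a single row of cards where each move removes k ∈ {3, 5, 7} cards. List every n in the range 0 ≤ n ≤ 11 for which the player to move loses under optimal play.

0, 1, 2, 10, 11

Compute g(0), g(1), … for moves {3, 5, 7}:
g(0) = mex{} = 0
g(1) = mex{} = 0
g(2) = mex{} = 0
g(3) = mex{0} = 1
g(4) = mex{0} = 1
g(5) = mex{0} = 1
g(6) = mex{0,1} = 2
g(7) = mex{0,1} = 2
g(8) = mex{0,1} = 2
g(9) = mex{0,1,2} = 3
g(10) = mex{1,2} = 0
g(11) = mex{1,2} = 0
The P-positions (g = 0) in 0..11 are 0, 1, 2, 10, 11.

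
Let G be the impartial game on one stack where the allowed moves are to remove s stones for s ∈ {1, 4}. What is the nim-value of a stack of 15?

Build the Grundy sequence with g(k) = mex{g(k−s) : s ∈ {1, 4}, s ≤ k}:
k:     0  1  2  3  4  5  6  7  8  9 10 11 12 13 14 15
g(k):  0  1  0  1  2  0  1  0  1  2  0  1  0  1  2  0
So g(15) = 0.

0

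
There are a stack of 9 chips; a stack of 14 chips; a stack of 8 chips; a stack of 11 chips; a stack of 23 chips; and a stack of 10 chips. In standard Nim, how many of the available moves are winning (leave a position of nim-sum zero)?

1

Nim-sum: 9 XOR 14 XOR 8 XOR 11 XOR 23 XOR 10 = 25.
The overall nim-sum is X = 25. A stack of size p has a winning move iff p XOR X < p (reduce it to p XOR X).
  9: 9 XOR 25 = 16 ≥ 9 — no move.
  14: 14 XOR 25 = 23 ≥ 14 — no move.
  8: 8 XOR 25 = 17 ≥ 8 — no move.
  11: 11 XOR 25 = 18 ≥ 11 — no move.
  23: 23 XOR 25 = 14 < 23 — winning move (to 14).
  10: 10 XOR 25 = 19 ≥ 10 — no move.
That gives 1 winning move.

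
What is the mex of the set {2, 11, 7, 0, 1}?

The values 0, 1, 2 are all present; 3 is the first non-negative integer missing from the set.

3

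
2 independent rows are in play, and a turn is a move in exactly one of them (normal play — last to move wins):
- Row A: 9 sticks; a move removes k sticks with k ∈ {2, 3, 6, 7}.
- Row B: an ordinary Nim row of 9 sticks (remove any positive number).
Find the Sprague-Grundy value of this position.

9

For row A, compute g(0), g(1), … with moves {2, 3, 6, 7}:
g(0) = mex{} = 0
g(1) = mex{} = 0
g(2) = mex{0} = 1
g(3) = mex{0} = 1
g(4) = mex{0,1} = 2
g(5) = mex{1} = 0
g(6) = mex{0,1,2} = 3
g(7) = mex{0,2} = 1
g(8) = mex{0,1,3} = 2
g(9) = mex{1,3} = 0
So g(9) = 0.
Row B is a plain Nim row of size 9, so its Grundy value is 9.
By the Sprague-Grundy theorem, the Grundy value of a sum of independent games is the XOR of the component values.
Combined value = 0 XOR 9 = 9.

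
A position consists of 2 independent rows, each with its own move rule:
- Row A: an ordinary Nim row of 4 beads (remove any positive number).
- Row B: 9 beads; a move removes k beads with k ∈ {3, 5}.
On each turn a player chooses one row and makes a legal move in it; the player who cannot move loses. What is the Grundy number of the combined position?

Row A is a plain Nim row of size 4, so its Grundy value is 4.
Build the Grundy sequence for row B with g(k) = mex{g(k−s) : s ∈ {3, 5}, s ≤ k}:
g(0) = mex{} = 0
g(1) = mex{} = 0
g(2) = mex{} = 0
g(3) = mex{0} = 1
g(4) = mex{0} = 1
g(5) = mex{0} = 1
g(6) = mex{0,1} = 2
g(7) = mex{0,1} = 2
g(8) = mex{1} = 0
g(9) = mex{1,2} = 0
So g(9) = 0.
The value of a disjunctive sum is the nim-sum of the parts.
Combined value = 4 ⊕ 0 = 4.

4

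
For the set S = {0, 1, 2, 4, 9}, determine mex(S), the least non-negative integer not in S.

3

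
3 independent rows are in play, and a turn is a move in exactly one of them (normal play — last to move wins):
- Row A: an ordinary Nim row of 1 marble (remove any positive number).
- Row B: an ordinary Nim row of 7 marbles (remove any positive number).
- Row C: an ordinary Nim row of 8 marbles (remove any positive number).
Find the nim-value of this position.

Row A is a plain Nim row of size 1, so its Grundy value is 1.
Row B is a plain Nim row of size 7, so its Grundy value is 7.
Row C is a plain Nim row of size 8, so its Grundy value is 8.
The value of a disjunctive sum is the nim-sum of the parts.
Combined value = 1 ⊕ 7 ⊕ 8 = 14.

14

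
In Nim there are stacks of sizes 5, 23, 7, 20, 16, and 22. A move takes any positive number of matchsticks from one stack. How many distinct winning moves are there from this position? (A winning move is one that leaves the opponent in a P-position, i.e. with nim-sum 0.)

Nim-sum: 5 ^ 23 ^ 7 ^ 20 ^ 16 ^ 22 = 7.
The overall nim-sum is X = 7. A stack of size p has a winning move iff p XOR X < p (reduce it to p XOR X).
  5: 5 XOR 7 = 2 < 5 — winning move (to 2).
  23: 23 XOR 7 = 16 < 23 — winning move (to 16).
  7: 7 XOR 7 = 0 < 7 — winning move (to 0).
  20: 20 XOR 7 = 19 < 20 — winning move (to 19).
  16: 16 XOR 7 = 23 ≥ 16 — no move.
  22: 22 XOR 7 = 17 < 22 — winning move (to 17).
That gives 5 winning moves.

5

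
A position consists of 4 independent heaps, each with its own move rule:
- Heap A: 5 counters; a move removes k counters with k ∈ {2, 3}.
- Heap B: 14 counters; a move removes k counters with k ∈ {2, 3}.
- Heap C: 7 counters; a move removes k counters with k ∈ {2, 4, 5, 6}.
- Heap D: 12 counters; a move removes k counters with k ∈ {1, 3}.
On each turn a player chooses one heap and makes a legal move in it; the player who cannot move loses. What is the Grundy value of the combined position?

1

Build the Grundy sequence for heap A with g(k) = mex{g(k−s) : s ∈ {2, 3}, s ≤ k}:
k:     0  1  2  3  4  5
g(k):  0  0  1  1  2  0
So g(5) = 0.
For heap B, compute g(0), g(1), … with moves {2, 3}:
g(0) = mex{} = 0
g(1) = mex{} = 0
g(2) = mex{0} = 1
g(3) = mex{0} = 1
g(4) = mex{0,1} = 2
g(5) = mex{1} = 0
g(6) = mex{1,2} = 0
g(7) = mex{0,2} = 1
g(8) = mex{0} = 1
g(9) = mex{0,1} = 2
g(10) = mex{1} = 0
g(11) = mex{1,2} = 0
g(12) = mex{0,2} = 1
g(13) = mex{0} = 1
g(14) = mex{0,1} = 2
So g(14) = 2.
For heap C, compute g(0), g(1), … with moves {2, 4, 5, 6}:
g(0) = mex{} = 0
g(1) = mex{} = 0
g(2) = mex{0} = 1
g(3) = mex{0} = 1
g(4) = mex{0,1} = 2
g(5) = mex{0,1} = 2
g(6) = mex{0,1,2} = 3
g(7) = mex{0,1,2} = 3
So g(7) = 3.
For heap D, compute g(0), g(1), … with moves {1, 3}:
k:     0  1  2  3  4  5  6  7  8  9 10 11 12
g(k):  0  1  0  1  0  1  0  1  0  1  0  1  0
So g(12) = 0.
The value of a disjunctive sum is the nim-sum of the parts.
Combined value = 0 XOR 2 XOR 3 XOR 0 = 1.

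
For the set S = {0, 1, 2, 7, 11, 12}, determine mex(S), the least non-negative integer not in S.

3

The values 0, 1, 2 are all present; 3 is the first non-negative integer missing from the set.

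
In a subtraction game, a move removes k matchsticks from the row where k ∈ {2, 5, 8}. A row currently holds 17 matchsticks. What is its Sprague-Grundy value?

0

Grundy values for subtraction set {2, 5, 8}:
k:     0  1  2  3  4  5  6  7  8  9 10 11 12 13 14 15 16 17
g(k):  0  0  1  1  0  2  1  0  2  1  0  0  1  1  0  2  1  0
So g(17) = 0.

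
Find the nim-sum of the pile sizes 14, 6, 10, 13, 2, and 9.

4

Compute the nim-sum pairwise:
14 ^ 6 = 8
8 ^ 10 = 2
2 ^ 13 = 15
15 ^ 2 = 13
13 ^ 9 = 4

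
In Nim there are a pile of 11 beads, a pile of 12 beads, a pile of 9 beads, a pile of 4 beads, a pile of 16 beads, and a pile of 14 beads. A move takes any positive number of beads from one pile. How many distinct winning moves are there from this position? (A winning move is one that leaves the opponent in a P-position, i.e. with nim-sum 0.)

Compute the nim-sum pairwise:
11 ⊕ 12 = 7
7 ⊕ 9 = 14
14 ⊕ 4 = 10
10 ⊕ 16 = 26
26 ⊕ 14 = 20
The overall nim-sum is X = 20. A pile of size p has a winning move iff p XOR X < p (reduce it to p XOR X).
  11: 11 XOR 20 = 31 ≥ 11 — no move.
  12: 12 XOR 20 = 24 ≥ 12 — no move.
  9: 9 XOR 20 = 29 ≥ 9 — no move.
  4: 4 XOR 20 = 16 ≥ 4 — no move.
  16: 16 XOR 20 = 4 < 16 — winning move (to 4).
  14: 14 XOR 20 = 26 ≥ 14 — no move.
That gives 1 winning move.

1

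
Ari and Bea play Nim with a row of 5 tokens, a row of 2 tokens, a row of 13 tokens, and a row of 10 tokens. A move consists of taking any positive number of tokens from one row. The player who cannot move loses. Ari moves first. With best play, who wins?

In binary:
  0101  (5)
  0010  (2)
  1101  (13)
  1010  (10)
  ----
  0000  (0)
The nim-sum is 0, so this is a P-position: the player to move is in a losing position under optimal play; Ari is about to move from it and so loses — Bea wins.

Bea wins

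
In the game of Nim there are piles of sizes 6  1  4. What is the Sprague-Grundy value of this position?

Compute the nim-sum pairwise:
6 ^ 1 = 7
7 ^ 4 = 3

3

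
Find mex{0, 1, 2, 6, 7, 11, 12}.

The values 0, 1, 2 are all present; 3 is the first non-negative integer missing from the set.

3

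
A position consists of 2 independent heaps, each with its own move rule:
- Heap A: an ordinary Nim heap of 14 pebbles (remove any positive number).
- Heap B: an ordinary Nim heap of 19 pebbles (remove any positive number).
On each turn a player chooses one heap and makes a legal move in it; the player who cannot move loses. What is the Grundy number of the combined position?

29

Heap A is a plain Nim heap of size 14, so its Grundy value is 14.
Heap B is a plain Nim heap of size 19, so its Grundy value is 19.
The value of a disjunctive sum is the nim-sum of the parts.
Combined value = 14 ⊕ 19 = 29.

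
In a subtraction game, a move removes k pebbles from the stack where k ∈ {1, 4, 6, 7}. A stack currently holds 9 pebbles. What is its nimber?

Build the Grundy sequence with g(k) = mex{g(k−s) : s ∈ {1, 4, 6, 7}, s ≤ k}:
g(0) = mex{} = 0
g(1) = mex{0} = 1
g(2) = mex{1} = 0
g(3) = mex{0} = 1
g(4) = mex{0,1} = 2
g(5) = mex{1,2} = 0
g(6) = mex{0} = 1
g(7) = mex{0,1} = 2
g(8) = mex{0,1,2} = 3
g(9) = mex{0,1,3} = 2
So g(9) = 2.

2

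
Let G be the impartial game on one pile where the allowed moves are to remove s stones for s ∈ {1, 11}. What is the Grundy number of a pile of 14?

0

Build the Grundy sequence with g(k) = mex{g(k−s) : s ∈ {1, 11}, s ≤ k}:
k:     0  1  2  3  4  5  6  7  8  9 10 11 12 13 14
g(k):  0  1  0  1  0  1  0  1  0  1  0  1  0  1  0
So g(14) = 0.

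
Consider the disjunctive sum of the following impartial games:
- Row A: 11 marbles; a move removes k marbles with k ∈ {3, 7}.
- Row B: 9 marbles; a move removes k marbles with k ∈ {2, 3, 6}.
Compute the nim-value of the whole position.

0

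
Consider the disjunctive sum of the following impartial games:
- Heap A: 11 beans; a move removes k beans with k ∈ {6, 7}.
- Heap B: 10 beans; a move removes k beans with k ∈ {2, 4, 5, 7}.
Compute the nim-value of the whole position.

Grundy values for heap A (subtraction set {6, 7}):
k:     0  1  2  3  4  5  6  7  8  9 10 11
g(k):  0  0  0  0  0  0  1  1  1  1  1  1
So g(11) = 1.
Grundy values for heap B (subtraction set {2, 4, 5, 7}):
g(0) = mex{} = 0
g(1) = mex{} = 0
g(2) = mex{0} = 1
g(3) = mex{0} = 1
g(4) = mex{0,1} = 2
g(5) = mex{0,1} = 2
g(6) = mex{0,1,2} = 3
g(7) = mex{0,1,2} = 3
g(8) = mex{0,1,2,3} = 4
g(9) = mex{1,2,3} = 0
g(10) = mex{1,2,3,4} = 0
So g(10) = 0.
By the Sprague-Grundy theorem, the Grundy value of a sum of independent games is the XOR of the component values.
Combined value = 1 XOR 0 = 1.

1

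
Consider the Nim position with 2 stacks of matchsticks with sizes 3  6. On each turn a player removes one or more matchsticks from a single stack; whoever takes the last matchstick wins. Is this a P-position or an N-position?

In binary:
  011  (3)
  110  (6)
  ---
  101  (5)
The nim-sum is 5 ≠ 0, so this is an N-position: the player to move can win.

N-position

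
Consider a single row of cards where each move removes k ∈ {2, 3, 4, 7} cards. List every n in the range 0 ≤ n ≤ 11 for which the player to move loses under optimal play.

0, 1, 6, 11

Build the Grundy sequence with g(k) = mex{g(k−s) : s ∈ {2, 3, 4, 7}, s ≤ k}:
k:     0  1  2  3  4  5  6  7  8  9 10 11
g(k):  0  0  1  1  2  2  0  3  1  4  2  0
The P-positions (g = 0) in 0..11 are 0, 1, 6, 11.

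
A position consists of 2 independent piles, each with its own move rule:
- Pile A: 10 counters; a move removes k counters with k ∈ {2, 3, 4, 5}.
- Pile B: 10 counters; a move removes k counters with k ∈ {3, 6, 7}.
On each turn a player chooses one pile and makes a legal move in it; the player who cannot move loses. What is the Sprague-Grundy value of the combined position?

1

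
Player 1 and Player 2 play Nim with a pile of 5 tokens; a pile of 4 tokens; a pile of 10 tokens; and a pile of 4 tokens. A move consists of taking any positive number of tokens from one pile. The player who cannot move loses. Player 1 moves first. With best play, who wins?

Nim-sum: 5 ⊕ 4 ⊕ 10 ⊕ 4 = 15.
The nim-sum is 15 ≠ 0, so this is an N-position: the player to move can win; Player 1 has a winning move.

Player 1 wins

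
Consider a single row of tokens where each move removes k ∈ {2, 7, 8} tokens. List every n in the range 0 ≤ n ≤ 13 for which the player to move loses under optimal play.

0, 1, 4, 5, 10

Build the Grundy sequence with g(k) = mex{g(k−s) : s ∈ {2, 7, 8}, s ≤ k}:
k:     0  1  2  3  4  5  6  7  8  9 10 11 12 13
g(k):  0  0  1  1  0  0  1  1  2  2  0  3  1  2
The P-positions (g = 0) in 0..13 are 0, 1, 4, 5, 10.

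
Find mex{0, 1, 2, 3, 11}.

4

The values 0, 1, 2, 3 are all present; 4 is the first non-negative integer missing from the set.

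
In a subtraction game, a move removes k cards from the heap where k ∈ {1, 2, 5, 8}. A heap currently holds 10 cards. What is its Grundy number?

1

Grundy values for subtraction set {1, 2, 5, 8}:
k:     0  1  2  3  4  5  6  7  8  9 10
g(k):  0  1  2  0  1  2  0  1  2  0  1
So g(10) = 1.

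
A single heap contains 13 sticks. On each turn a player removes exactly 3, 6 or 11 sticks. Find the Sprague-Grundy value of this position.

Build the Grundy sequence with g(k) = mex{g(k−s) : s ∈ {3, 6, 11}, s ≤ k}:
k:     0  1  2  3  4  5  6  7  8  9 10 11 12 13
g(k):  0  0  0  1  1  1  2  2  2  0  0  3  1  1
So g(13) = 1.

1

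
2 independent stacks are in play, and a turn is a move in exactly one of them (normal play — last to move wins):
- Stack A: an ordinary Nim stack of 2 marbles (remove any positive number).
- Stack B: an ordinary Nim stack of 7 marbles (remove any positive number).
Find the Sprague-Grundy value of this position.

5

Stack A is a plain Nim stack of size 2, so its Grundy value is 2.
Stack B is a plain Nim stack of size 7, so its Grundy value is 7.
By the Sprague-Grundy theorem, the Grundy value of a sum of independent games is the XOR of the component values.
Combined value = 2 XOR 7 = 5.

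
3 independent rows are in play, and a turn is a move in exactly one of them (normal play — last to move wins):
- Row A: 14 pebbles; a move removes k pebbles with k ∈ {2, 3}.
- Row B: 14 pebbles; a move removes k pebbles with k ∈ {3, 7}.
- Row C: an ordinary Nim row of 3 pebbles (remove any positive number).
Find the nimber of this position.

0

Build the Grundy sequence for row A with g(k) = mex{g(k−s) : s ∈ {2, 3}, s ≤ k}:
g(0) = mex{} = 0
g(1) = mex{} = 0
g(2) = mex{0} = 1
g(3) = mex{0} = 1
g(4) = mex{0,1} = 2
g(5) = mex{1} = 0
g(6) = mex{1,2} = 0
g(7) = mex{0,2} = 1
g(8) = mex{0} = 1
g(9) = mex{0,1} = 2
g(10) = mex{1} = 0
g(11) = mex{1,2} = 0
g(12) = mex{0,2} = 1
g(13) = mex{0} = 1
g(14) = mex{0,1} = 2
So g(14) = 2.
For row B, compute g(0), g(1), … with moves {3, 7}:
k:     0  1  2  3  4  5  6  7  8  9 10 11 12 13 14
g(k):  0  0  0  1  1  1  0  2  2  1  0  0  0  1  1
So g(14) = 1.
Row C is a plain Nim row of size 3, so its Grundy value is 3.
The value of a disjunctive sum is the nim-sum of the parts.
Combined value = 2 ⊕ 1 ⊕ 3 = 0.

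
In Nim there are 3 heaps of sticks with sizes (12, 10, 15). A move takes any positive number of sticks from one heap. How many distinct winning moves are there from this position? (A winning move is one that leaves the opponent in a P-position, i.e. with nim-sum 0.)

3

Nim-sum: 12 XOR 10 XOR 15 = 9.
The overall nim-sum is X = 9. A heap of size p has a winning move iff p XOR X < p (reduce it to p XOR X).
  12: 12 XOR 9 = 5 < 12 — winning move (to 5).
  10: 10 XOR 9 = 3 < 10 — winning move (to 3).
  15: 15 XOR 9 = 6 < 15 — winning move (to 6).
That gives 3 winning moves.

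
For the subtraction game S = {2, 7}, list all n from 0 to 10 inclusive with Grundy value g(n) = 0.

Build the Grundy sequence with g(k) = mex{g(k−s) : s ∈ {2, 7}, s ≤ k}:
g(0) = mex{} = 0
g(1) = mex{} = 0
g(2) = mex{0} = 1
g(3) = mex{0} = 1
g(4) = mex{1} = 0
g(5) = mex{1} = 0
g(6) = mex{0} = 1
g(7) = mex{0} = 1
g(8) = mex{0,1} = 2
g(9) = mex{1} = 0
g(10) = mex{1,2} = 0
The P-positions (g = 0) in 0..10 are 0, 1, 4, 5, 9, 10.

0, 1, 4, 5, 9, 10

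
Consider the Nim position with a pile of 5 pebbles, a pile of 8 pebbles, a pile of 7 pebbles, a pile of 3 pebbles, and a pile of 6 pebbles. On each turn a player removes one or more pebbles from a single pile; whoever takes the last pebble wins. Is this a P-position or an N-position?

N-position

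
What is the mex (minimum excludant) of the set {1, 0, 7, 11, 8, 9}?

The values 0, 1 are all present; 2 is the first non-negative integer missing from the set.

2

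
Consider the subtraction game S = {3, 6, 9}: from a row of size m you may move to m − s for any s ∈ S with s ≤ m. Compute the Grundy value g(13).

0

Build the Grundy sequence with g(k) = mex{g(k−s) : s ∈ {3, 6, 9}, s ≤ k}:
k:     0  1  2  3  4  5  6  7  8  9 10 11 12 13
g(k):  0  0  0  1  1  1  2  2  2  3  3  3  0  0
So g(13) = 0.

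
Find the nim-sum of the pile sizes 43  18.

Compute the nim-sum pairwise:
43 XOR 18 = 57

57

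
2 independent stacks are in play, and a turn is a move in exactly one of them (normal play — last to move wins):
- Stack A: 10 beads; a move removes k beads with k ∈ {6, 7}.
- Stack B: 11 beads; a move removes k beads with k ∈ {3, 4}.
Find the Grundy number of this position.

0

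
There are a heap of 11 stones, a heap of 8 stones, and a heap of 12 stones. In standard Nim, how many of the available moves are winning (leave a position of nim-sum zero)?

3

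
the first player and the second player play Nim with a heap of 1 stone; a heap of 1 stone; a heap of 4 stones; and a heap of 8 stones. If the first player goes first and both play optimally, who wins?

Nim-sum: 1 ⊕ 1 ⊕ 4 ⊕ 8 = 12.
The nim-sum is 12 ≠ 0, so this is an N-position: the player to move can win; the first player has a winning move.

the first player wins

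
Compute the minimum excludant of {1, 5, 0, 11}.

The values 0, 1 are all present; 2 is the first non-negative integer missing from the set.

2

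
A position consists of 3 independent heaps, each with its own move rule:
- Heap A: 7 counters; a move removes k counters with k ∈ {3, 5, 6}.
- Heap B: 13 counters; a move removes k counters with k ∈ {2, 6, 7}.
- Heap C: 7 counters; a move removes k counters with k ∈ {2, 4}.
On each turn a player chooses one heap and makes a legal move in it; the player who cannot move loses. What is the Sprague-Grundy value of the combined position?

2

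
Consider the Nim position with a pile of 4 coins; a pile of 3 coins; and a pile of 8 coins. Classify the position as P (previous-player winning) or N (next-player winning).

Nim-sum: 4 ^ 3 ^ 8 = 15.
The nim-sum is 15 ≠ 0, so this is an N-position: the player to move can win.

N-position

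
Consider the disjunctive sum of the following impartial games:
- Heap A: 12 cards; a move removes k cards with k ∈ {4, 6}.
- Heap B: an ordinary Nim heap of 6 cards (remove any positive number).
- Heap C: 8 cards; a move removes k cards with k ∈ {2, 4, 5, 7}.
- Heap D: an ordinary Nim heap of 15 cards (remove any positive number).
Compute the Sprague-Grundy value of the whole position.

Build the Grundy sequence for heap A with g(k) = mex{g(k−s) : s ∈ {4, 6}, s ≤ k}:
g(0) = mex{} = 0
g(1) = mex{} = 0
g(2) = mex{} = 0
g(3) = mex{} = 0
g(4) = mex{0} = 1
g(5) = mex{0} = 1
g(6) = mex{0} = 1
g(7) = mex{0} = 1
g(8) = mex{0,1} = 2
g(9) = mex{0,1} = 2
g(10) = mex{1} = 0
g(11) = mex{1} = 0
g(12) = mex{1,2} = 0
So g(12) = 0.
Heap B is a plain Nim heap of size 6, so its Grundy value is 6.
Build the Grundy sequence for heap C with g(k) = mex{g(k−s) : s ∈ {2, 4, 5, 7}, s ≤ k}:
k:     0  1  2  3  4  5  6  7  8
g(k):  0  0  1  1  2  2  3  3  4
So g(8) = 4.
Heap D is a plain Nim heap of size 15, so its Grundy value is 15.
The value of a disjunctive sum is the nim-sum of the parts.
Combined value = 0 XOR 6 XOR 4 XOR 15 = 13.

13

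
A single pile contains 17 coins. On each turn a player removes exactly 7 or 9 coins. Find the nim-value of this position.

0

Grundy values for subtraction set {7, 9}:
k:     0  1  2  3  4  5  6  7  8  9 10 11 12 13 14 15 16 17
g(k):  0  0  0  0  0  0  0  1  1  1  1  1  1  1  2  2  0  0
So g(17) = 0.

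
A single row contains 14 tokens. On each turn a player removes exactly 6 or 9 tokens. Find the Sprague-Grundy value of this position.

2

Compute g(0), g(1), … for moves {6, 9}:
k:     0  1  2  3  4  5  6  7  8  9 10 11 12 13 14
g(k):  0  0  0  0  0  0  1  1  1  1  1  1  2  2  2
So g(14) = 2.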